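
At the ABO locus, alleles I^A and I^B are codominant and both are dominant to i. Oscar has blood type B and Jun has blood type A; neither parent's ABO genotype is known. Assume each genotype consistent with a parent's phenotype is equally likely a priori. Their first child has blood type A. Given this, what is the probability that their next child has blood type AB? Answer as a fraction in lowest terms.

Possible genotypes: Oscar ∈ {I^B I^B, I^B i}; Jun ∈ {I^A I^A, I^A i}.
Weight each parental genotype pair by prior × P(type-A child):
  I^B i × I^A I^A: posterior weight 2/3; P(next child type AB) = 1/2.
  I^B i × I^A i: posterior weight 1/3; P(next child type AB) = 1/4.
Weighted sum = 5/12.

5/12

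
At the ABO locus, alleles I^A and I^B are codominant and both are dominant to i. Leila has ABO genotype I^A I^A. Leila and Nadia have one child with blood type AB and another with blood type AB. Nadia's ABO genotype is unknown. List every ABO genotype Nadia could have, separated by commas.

For each candidate genotype of Nadia, check whether crossing it with I^A I^A can produce every observed child phenotype.
  I^A I^A → possible child types {A} ✗
  I^A I^B → possible child types {A, AB} ✓
  I^A i → possible child types {A} ✗
  I^B I^B → possible child types {AB} ✓
  I^B i → possible child types {A, AB} ✓
  i i → possible child types {A} ✗

I^A I^B, I^B I^B, I^B i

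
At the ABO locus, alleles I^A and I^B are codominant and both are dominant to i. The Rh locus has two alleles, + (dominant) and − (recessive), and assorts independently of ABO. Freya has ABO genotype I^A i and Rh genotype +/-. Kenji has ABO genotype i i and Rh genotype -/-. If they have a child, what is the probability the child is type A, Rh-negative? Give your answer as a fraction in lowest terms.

1/4

ABO cross I^A i × i i → offspring phenotypes: 1/2 O, 1/2 A.
Rh cross +/- × -/- → 1/2 Rh+, 1/2 Rh-.
Independent loci: P(type A, Rh-negative) = 1/2 × 1/2 = 1/4.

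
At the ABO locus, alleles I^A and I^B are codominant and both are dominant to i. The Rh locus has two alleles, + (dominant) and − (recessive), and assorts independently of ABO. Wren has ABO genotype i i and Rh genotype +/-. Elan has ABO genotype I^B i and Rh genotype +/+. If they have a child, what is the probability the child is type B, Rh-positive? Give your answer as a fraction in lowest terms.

1/2

ABO cross i i × I^B i → offspring phenotypes: 1/2 O, 1/2 B.
Rh cross +/- × +/+ → 1 Rh+.
Independent loci: P(type B, Rh-positive) = 1/2 × 1 = 1/2.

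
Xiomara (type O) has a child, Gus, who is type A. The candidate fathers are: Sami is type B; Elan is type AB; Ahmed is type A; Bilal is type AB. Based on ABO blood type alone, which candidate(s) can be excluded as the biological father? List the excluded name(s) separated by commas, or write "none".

Sami

A candidate is excluded only if no genotype consistent with his phenotype could produce a type A child with a type O mother.
Sami (type B): no genotype consistent with that phenotype can produce a type-A child with a type-O mother.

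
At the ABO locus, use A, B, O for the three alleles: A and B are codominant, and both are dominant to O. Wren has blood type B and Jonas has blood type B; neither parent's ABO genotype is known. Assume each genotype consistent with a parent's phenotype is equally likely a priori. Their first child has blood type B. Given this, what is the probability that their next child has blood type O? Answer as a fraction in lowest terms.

1/20

Possible genotypes: Wren ∈ {BB, BO}; Jonas ∈ {BB, BO}.
Weight each parental genotype pair by prior × P(type-B child):
  BB × BB: posterior weight 4/15; P(next child type O) = 0.
  BB × BO: posterior weight 4/15; P(next child type O) = 0.
  BO × BB: posterior weight 4/15; P(next child type O) = 0.
  BO × BO: posterior weight 1/5; P(next child type O) = 1/4.
Weighted sum = 1/20.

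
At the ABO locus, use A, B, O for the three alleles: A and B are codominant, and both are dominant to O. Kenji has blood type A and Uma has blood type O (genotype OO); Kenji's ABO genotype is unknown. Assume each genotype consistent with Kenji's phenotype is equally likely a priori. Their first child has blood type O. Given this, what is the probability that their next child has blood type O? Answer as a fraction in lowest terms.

1/2

Possible genotypes: Kenji ∈ {AA, AO}; Uma ∈ {OO}.
Weight each parental genotype pair by prior × P(type-O child):
  AO × OO: posterior weight 1; P(next child type O) = 1/2.
Weighted sum = 1/2.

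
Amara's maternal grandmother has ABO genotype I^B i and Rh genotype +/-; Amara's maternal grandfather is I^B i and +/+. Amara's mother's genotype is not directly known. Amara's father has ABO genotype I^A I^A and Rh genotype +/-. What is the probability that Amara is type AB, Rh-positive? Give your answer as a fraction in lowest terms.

Amara's mother's ABO genotype from I^B i × I^B i: 1/4 I^B I^B, 1/2 I^B i, 1/4 i i.
Crossing each possibility with the father I^A I^A and summing P(type AB): 1/4·1 + 1/2·1/2 + 1/4·0 = 1/2.
Similarly for Rh via the mother's Rh distribution: P(Rh+) = 7/8.
Independent loci: 1/2 × 7/8 = 7/16.

7/16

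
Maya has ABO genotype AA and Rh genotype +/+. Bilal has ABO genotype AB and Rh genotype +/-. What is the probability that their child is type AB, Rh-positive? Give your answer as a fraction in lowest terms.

1/2

ABO cross AA × AB → offspring phenotypes: 1/2 A, 1/2 AB.
Rh cross +/+ × +/- → 1 Rh+.
Independent loci: P(type AB, Rh-positive) = 1/2 × 1 = 1/2.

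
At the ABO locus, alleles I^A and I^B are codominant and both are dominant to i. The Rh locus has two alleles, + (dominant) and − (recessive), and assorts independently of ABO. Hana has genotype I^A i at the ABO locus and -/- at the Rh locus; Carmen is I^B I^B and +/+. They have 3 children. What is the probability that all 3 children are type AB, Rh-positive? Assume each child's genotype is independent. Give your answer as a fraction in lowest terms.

ABO cross I^A i × I^B I^B → 1/2 B, 1/2 AB.
Rh cross -/- × +/+ → 1 Rh+; so P(type AB, Rh-positive) = 1/2 × 1 = 1/2 per child.
All 3 independent: (1/2)^3 = 1/8.

1/8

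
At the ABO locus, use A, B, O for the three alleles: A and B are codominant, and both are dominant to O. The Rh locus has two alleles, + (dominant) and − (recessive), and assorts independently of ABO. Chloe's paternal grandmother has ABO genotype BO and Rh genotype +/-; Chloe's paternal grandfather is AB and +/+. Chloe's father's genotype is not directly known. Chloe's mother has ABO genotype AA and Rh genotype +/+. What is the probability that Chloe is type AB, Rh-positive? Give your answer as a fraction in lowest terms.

Chloe's father's ABO genotype from BO × AB: 1/4 AB, 1/4 AO, 1/4 BB, 1/4 BO.
Crossing each possibility with the mother AA and summing P(type AB): 1/4·1/2 + 1/4·0 + 1/4·1 + 1/4·1/2 = 1/2.
Similarly for Rh via the father's Rh distribution: P(Rh+) = 1.
Independent loci: 1/2 × 1 = 1/2.

1/2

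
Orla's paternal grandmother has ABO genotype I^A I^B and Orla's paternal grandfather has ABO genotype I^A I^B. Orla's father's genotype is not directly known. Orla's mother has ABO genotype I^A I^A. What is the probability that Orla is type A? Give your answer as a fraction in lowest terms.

Orla's father's ABO genotype from I^A I^B × I^A I^B: 1/4 I^A I^A, 1/2 I^A I^B, 1/4 I^B I^B.
Crossing each possibility with the mother I^A I^A and summing P(type A): 1/4·1 + 1/2·1/2 + 1/4·0 = 1/2.

1/2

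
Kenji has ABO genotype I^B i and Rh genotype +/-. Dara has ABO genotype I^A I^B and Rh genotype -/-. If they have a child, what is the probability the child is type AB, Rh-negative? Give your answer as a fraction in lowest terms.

1/8

ABO cross I^B i × I^A I^B → offspring phenotypes: 1/4 A, 1/2 B, 1/4 AB.
Rh cross +/- × -/- → 1/2 Rh+, 1/2 Rh-.
Independent loci: P(type AB, Rh-negative) = 1/4 × 1/2 = 1/8.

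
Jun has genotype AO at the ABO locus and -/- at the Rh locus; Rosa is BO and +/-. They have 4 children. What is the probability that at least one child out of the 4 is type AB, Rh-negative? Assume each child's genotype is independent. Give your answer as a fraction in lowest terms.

ABO cross AO × BO → 1/4 O, 1/4 A, 1/4 B, 1/4 AB.
Rh cross -/- × +/- → 1/2 Rh+, 1/2 Rh-; so P(type AB, Rh-negative) = 1/4 × 1/2 = 1/8 per child.
P(none) = (7/8)^4 = 2401/4096; P(at least one) = 1 − 2401/4096 = 1695/4096.

1695/4096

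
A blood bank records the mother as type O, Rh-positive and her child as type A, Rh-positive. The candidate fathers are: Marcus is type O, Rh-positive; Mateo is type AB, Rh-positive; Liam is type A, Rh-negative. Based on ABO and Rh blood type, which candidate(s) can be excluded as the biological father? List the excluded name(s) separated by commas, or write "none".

Marcus

A candidate is excluded only if no genotype consistent with his phenotype could produce a type A, Rh-positive child with a type O, Rh-positive mother.
Marcus (type O, Rh+): no genotype consistent with that phenotype can produce a type-A Rh+ child with a type-O mother.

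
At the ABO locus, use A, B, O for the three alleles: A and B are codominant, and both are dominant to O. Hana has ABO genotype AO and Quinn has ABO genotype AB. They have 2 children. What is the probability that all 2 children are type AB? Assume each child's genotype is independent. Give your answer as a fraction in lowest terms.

ABO cross AO × AB → 1/2 A, 1/4 B, 1/4 AB.
So P(type AB) = 1/4 per child.
All 2 independent: (1/4)^2 = 1/16.

1/16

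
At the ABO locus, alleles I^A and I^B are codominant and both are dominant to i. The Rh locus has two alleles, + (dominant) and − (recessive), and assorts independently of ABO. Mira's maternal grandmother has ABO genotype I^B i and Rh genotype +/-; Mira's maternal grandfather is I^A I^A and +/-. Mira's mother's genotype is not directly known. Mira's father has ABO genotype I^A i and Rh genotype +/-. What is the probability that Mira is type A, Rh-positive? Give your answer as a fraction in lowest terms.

15/32

Mira's mother's ABO genotype from I^B i × I^A I^A: 1/2 I^A I^B, 1/2 I^A i.
Crossing each possibility with the father I^A i and summing P(type A): 1/2·1/2 + 1/2·3/4 = 5/8.
Similarly for Rh via the mother's Rh distribution: P(Rh+) = 3/4.
Independent loci: 5/8 × 3/4 = 15/32.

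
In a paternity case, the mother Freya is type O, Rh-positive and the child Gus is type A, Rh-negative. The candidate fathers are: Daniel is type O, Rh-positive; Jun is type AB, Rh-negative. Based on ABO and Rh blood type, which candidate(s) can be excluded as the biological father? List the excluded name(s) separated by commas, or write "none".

Daniel

A candidate is excluded only if no genotype consistent with his phenotype could produce a type A, Rh-negative child with a type O, Rh-positive mother.
Daniel (type O, Rh+): no genotype consistent with that phenotype can produce a type-A Rh- child with a type-O mother.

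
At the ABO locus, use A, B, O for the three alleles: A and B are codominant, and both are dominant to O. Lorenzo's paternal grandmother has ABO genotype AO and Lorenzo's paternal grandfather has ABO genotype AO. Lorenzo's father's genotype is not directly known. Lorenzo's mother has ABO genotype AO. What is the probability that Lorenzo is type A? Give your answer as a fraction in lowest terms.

Lorenzo's father's ABO genotype from AO × AO: 1/4 AA, 1/2 AO, 1/4 OO.
Crossing each possibility with the mother AO and summing P(type A): 1/4·1 + 1/2·3/4 + 1/4·1/2 = 3/4.

3/4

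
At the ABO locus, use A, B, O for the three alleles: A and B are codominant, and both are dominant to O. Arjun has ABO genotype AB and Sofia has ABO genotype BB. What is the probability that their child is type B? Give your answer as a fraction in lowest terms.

1/2

ABO cross AB × BB → offspring phenotypes: 1/2 B, 1/2 AB.
So P(type B) = 1/2.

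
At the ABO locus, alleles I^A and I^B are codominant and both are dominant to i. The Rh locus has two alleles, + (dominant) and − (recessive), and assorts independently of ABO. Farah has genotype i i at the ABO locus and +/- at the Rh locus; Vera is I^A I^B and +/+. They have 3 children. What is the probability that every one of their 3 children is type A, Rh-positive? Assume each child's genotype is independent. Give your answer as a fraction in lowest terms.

1/8

ABO cross i i × I^A I^B → 1/2 A, 1/2 B.
Rh cross +/- × +/+ → 1 Rh+; so P(type A, Rh-positive) = 1/2 × 1 = 1/2 per child.
All 3 independent: (1/2)^3 = 1/8.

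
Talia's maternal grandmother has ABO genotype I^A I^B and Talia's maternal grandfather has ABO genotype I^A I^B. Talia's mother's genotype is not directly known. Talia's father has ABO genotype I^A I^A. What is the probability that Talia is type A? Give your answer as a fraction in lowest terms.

Talia's mother's ABO genotype from I^A I^B × I^A I^B: 1/4 I^A I^A, 1/2 I^A I^B, 1/4 I^B I^B.
Crossing each possibility with the father I^A I^A and summing P(type A): 1/4·1 + 1/2·1/2 + 1/4·0 = 1/2.

1/2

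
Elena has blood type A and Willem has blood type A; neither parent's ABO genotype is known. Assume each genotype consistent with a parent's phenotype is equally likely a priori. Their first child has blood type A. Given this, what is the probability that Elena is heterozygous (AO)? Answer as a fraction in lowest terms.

7/15

Possible genotypes: Elena ∈ {AA, AO}; Willem ∈ {AA, AO}.
Weight each parental genotype pair by prior × P(type-A child):
  AA × AA: posterior weight 4/15.
  AA × AO: posterior weight 4/15.
  AO × AA: posterior weight 4/15.
  AO × AO: posterior weight 1/5.
Sum the posterior weight over pairs where Elena is AO: 7/15.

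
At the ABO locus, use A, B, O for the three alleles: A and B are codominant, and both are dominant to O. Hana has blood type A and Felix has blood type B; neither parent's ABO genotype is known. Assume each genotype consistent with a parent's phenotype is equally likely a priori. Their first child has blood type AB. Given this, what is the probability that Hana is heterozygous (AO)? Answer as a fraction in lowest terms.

1/3

Possible genotypes: Hana ∈ {AA, AO}; Felix ∈ {BB, BO}.
Weight each parental genotype pair by prior × P(type-AB child):
  AA × BB: posterior weight 4/9.
  AA × BO: posterior weight 2/9.
  AO × BB: posterior weight 2/9.
  AO × BO: posterior weight 1/9.
Sum the posterior weight over pairs where Hana is AO: 1/3.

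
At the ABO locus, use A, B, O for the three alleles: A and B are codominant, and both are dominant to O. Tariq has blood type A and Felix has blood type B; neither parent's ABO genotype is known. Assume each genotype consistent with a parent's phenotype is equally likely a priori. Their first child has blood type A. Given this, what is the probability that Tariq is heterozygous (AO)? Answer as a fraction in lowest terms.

Possible genotypes: Tariq ∈ {AA, AO}; Felix ∈ {BB, BO}.
Weight each parental genotype pair by prior × P(type-A child):
  AA × BO: posterior weight 2/3.
  AO × BO: posterior weight 1/3.
Sum the posterior weight over pairs where Tariq is AO: 1/3.

1/3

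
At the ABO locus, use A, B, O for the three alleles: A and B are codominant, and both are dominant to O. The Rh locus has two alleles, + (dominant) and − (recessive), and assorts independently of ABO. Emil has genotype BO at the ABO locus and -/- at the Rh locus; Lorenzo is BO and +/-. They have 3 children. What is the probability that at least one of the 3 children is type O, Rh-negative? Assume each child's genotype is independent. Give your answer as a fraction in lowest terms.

ABO cross BO × BO → 1/4 O, 3/4 B.
Rh cross -/- × +/- → 1/2 Rh+, 1/2 Rh-; so P(type O, Rh-negative) = 1/4 × 1/2 = 1/8 per child.
P(none) = (7/8)^3 = 343/512; P(at least one) = 1 − 343/512 = 169/512.

169/512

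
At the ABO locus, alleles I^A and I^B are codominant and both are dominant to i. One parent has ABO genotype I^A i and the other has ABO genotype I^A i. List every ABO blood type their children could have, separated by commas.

O, A

Gametes from I^A i × I^A i give offspring ABO genotypes I^A I^A, I^A i, i i, i.e. phenotypes O, A.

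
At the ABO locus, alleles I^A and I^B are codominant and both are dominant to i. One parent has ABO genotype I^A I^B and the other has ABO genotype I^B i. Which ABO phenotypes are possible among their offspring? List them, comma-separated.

Gametes from I^A I^B × I^B i give offspring ABO genotypes I^A I^B, I^A i, I^B I^B, I^B i, i.e. phenotypes A, B, AB.

A, B, AB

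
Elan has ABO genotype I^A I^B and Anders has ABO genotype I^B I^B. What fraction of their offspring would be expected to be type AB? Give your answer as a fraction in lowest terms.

1/2

ABO cross I^A I^B × I^B I^B → offspring phenotypes: 1/2 B, 1/2 AB.
So P(type AB) = 1/2.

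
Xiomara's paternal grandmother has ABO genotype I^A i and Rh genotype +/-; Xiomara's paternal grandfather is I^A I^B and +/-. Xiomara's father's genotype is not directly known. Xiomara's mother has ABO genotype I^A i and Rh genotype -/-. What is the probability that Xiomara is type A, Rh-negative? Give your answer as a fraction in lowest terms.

5/16

Xiomara's father's ABO genotype from I^A i × I^A I^B: 1/4 I^A I^A, 1/4 I^A I^B, 1/4 I^A i, 1/4 I^B i.
Crossing each possibility with the mother I^A i and summing P(type A): 1/4·1 + 1/4·1/2 + 1/4·3/4 + 1/4·1/4 = 5/8.
Similarly for Rh via the father's Rh distribution: P(Rh-) = 1/2.
Independent loci: 5/8 × 1/2 = 5/16.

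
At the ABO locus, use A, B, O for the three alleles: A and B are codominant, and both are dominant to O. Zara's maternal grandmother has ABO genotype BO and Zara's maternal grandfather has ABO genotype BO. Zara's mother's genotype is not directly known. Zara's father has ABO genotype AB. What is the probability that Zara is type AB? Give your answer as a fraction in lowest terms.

1/4

Zara's mother's ABO genotype from BO × BO: 1/4 BB, 1/2 BO, 1/4 OO.
Crossing each possibility with the father AB and summing P(type AB): 1/4·1/2 + 1/2·1/4 + 1/4·0 = 1/4.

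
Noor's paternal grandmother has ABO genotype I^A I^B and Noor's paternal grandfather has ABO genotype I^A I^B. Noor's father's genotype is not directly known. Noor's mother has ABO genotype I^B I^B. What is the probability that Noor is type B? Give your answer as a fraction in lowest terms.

Noor's father's ABO genotype from I^A I^B × I^A I^B: 1/4 I^A I^A, 1/2 I^A I^B, 1/4 I^B I^B.
Crossing each possibility with the mother I^B I^B and summing P(type B): 1/4·0 + 1/2·1/2 + 1/4·1 = 1/2.

1/2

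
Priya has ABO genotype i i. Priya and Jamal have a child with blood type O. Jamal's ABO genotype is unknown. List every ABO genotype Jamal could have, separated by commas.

For each candidate genotype of Jamal, check whether crossing it with i i can produce every observed child phenotype.
  I^A I^A → possible child types {A} ✗
  I^A I^B → possible child types {A, B} ✗
  I^A i → possible child types {O, A} ✓
  I^B I^B → possible child types {B} ✗
  I^B i → possible child types {O, B} ✓
  i i → possible child types {O} ✓

I^A i, I^B i, i i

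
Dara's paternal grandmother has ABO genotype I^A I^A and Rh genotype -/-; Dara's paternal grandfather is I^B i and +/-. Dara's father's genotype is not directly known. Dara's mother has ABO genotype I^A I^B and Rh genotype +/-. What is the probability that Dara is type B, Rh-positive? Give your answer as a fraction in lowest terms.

5/32

Dara's father's ABO genotype from I^A I^A × I^B i: 1/2 I^A I^B, 1/2 I^A i.
Crossing each possibility with the mother I^A I^B and summing P(type B): 1/2·1/4 + 1/2·1/4 = 1/4.
Similarly for Rh via the father's Rh distribution: P(Rh+) = 5/8.
Independent loci: 1/4 × 5/8 = 5/32.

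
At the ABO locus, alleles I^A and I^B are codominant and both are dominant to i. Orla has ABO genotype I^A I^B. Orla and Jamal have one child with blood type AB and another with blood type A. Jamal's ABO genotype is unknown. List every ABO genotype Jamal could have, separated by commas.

I^A I^A, I^A I^B, I^A i, I^B i

For each candidate genotype of Jamal, check whether crossing it with I^A I^B can produce every observed child phenotype.
  I^A I^A → possible child types {A, AB} ✓
  I^A I^B → possible child types {A, B, AB} ✓
  I^A i → possible child types {A, B, AB} ✓
  I^B I^B → possible child types {B, AB} ✗
  I^B i → possible child types {A, B, AB} ✓
  i i → possible child types {A, B} ✗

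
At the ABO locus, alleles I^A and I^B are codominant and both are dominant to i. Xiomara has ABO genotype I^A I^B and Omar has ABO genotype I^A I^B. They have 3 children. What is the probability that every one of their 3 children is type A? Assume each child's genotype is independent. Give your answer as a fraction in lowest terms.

ABO cross I^A I^B × I^A I^B → 1/4 A, 1/4 B, 1/2 AB.
So P(type A) = 1/4 per child.
All 3 independent: (1/4)^3 = 1/64.

1/64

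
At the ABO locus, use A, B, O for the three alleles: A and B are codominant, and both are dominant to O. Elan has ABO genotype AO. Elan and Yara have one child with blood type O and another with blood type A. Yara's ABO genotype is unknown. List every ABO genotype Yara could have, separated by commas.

AO, BO, OO

For each candidate genotype of Yara, check whether crossing it with AO can produce every observed child phenotype.
  AA → possible child types {A} ✗
  AB → possible child types {A, B, AB} ✗
  AO → possible child types {O, A} ✓
  BB → possible child types {B, AB} ✗
  BO → possible child types {O, A, B, AB} ✓
  OO → possible child types {O, A} ✓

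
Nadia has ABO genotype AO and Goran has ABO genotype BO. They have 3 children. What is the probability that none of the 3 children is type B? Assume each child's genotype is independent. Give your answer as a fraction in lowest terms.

ABO cross AO × BO → 1/4 O, 1/4 A, 1/4 B, 1/4 AB.
So P(type B) = 1/4 per child.
P(not type B) = 3/4 for one child; (3/4)^3 = 27/64.

27/64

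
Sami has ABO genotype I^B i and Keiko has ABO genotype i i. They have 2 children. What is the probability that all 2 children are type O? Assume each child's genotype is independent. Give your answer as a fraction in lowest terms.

ABO cross I^B i × i i → 1/2 O, 1/2 B.
So P(type O) = 1/2 per child.
All 2 independent: (1/2)^2 = 1/4.

1/4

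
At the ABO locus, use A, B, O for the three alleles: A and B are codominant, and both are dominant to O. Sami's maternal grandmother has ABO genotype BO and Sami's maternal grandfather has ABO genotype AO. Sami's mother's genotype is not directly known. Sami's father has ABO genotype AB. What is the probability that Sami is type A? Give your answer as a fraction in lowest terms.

3/8

Sami's mother's ABO genotype from BO × AO: 1/4 AB, 1/4 AO, 1/4 BO, 1/4 OO.
Crossing each possibility with the father AB and summing P(type A): 1/4·1/4 + 1/4·1/2 + 1/4·1/4 + 1/4·1/2 = 3/8.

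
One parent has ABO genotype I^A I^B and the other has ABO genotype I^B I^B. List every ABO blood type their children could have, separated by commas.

Gametes from I^A I^B × I^B I^B give offspring ABO genotypes I^A I^B, I^B I^B, i.e. phenotypes B, AB.

B, AB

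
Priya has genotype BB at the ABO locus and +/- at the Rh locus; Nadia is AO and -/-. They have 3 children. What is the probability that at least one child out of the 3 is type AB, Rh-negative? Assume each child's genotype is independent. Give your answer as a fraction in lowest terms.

37/64

ABO cross BB × AO → 1/2 B, 1/2 AB.
Rh cross +/- × -/- → 1/2 Rh+, 1/2 Rh-; so P(type AB, Rh-negative) = 1/2 × 1/2 = 1/4 per child.
P(none) = (3/4)^3 = 27/64; P(at least one) = 1 − 27/64 = 37/64.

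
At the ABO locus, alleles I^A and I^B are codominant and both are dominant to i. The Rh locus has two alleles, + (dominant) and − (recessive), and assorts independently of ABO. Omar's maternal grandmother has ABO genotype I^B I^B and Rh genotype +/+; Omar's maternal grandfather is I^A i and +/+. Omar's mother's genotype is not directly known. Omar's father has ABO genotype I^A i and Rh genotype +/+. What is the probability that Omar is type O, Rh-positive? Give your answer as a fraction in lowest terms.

Omar's mother's ABO genotype from I^B I^B × I^A i: 1/2 I^A I^B, 1/2 I^B i.
Crossing each possibility with the father I^A i and summing P(type O): 1/2·0 + 1/2·1/4 = 1/8.
Similarly for Rh via the mother's Rh distribution: P(Rh+) = 1.
Independent loci: 1/8 × 1 = 1/8.

1/8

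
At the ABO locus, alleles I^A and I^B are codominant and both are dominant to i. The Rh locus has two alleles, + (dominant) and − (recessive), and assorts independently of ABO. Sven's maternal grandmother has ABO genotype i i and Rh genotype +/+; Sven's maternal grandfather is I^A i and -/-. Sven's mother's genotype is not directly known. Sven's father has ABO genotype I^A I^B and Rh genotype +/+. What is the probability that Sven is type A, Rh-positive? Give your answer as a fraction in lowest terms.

1/2

Sven's mother's ABO genotype from i i × I^A i: 1/2 I^A i, 1/2 i i.
Crossing each possibility with the father I^A I^B and summing P(type A): 1/2·1/2 + 1/2·1/2 = 1/2.
Similarly for Rh via the mother's Rh distribution: P(Rh+) = 1.
Independent loci: 1/2 × 1 = 1/2.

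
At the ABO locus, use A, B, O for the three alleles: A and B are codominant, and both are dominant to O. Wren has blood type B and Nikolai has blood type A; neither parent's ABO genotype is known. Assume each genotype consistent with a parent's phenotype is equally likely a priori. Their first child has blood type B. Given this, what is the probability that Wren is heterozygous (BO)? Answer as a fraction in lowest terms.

Possible genotypes: Wren ∈ {BB, BO}; Nikolai ∈ {AA, AO}.
Weight each parental genotype pair by prior × P(type-B child):
  BB × AO: posterior weight 2/3.
  BO × AO: posterior weight 1/3.
Sum the posterior weight over pairs where Wren is BO: 1/3.

1/3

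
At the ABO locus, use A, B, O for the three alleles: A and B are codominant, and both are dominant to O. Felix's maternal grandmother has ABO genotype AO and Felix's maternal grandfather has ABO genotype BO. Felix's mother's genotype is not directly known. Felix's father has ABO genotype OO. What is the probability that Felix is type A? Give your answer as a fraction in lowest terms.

1/4

Felix's mother's ABO genotype from AO × BO: 1/4 AB, 1/4 AO, 1/4 BO, 1/4 OO.
Crossing each possibility with the father OO and summing P(type A): 1/4·1/2 + 1/4·1/2 + 1/4·0 + 1/4·0 = 1/4.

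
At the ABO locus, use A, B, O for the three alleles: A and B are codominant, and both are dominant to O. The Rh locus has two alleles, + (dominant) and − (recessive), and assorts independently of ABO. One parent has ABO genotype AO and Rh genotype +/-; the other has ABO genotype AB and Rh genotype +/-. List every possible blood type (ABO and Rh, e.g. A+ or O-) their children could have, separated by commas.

A+, A-, B+, B-, AB+, AB-

Gametes from AO × AB give offspring ABO genotypes AA, AB, AO, BO, i.e. phenotypes A, B, AB.
Rh cross +/- × +/- → phenotypes Rh+, Rh-.
Combining independently: A+, A-, B+, B-, AB+, AB-.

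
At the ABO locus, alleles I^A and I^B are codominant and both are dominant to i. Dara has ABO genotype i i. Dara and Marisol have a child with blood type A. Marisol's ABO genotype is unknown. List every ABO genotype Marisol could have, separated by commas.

For each candidate genotype of Marisol, check whether crossing it with i i can produce every observed child phenotype.
  I^A I^A → possible child types {A} ✓
  I^A I^B → possible child types {A, B} ✓
  I^A i → possible child types {O, A} ✓
  I^B I^B → possible child types {B} ✗
  I^B i → possible child types {O, B} ✗
  i i → possible child types {O} ✗

I^A I^A, I^A I^B, I^A i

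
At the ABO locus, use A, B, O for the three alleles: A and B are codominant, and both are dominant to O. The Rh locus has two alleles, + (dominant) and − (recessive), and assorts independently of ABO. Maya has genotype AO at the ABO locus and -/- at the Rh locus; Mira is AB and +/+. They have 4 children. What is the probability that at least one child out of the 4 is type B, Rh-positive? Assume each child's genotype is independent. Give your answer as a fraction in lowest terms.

ABO cross AO × AB → 1/2 A, 1/4 B, 1/4 AB.
Rh cross -/- × +/+ → 1 Rh+; so P(type B, Rh-positive) = 1/4 × 1 = 1/4 per child.
P(none) = (3/4)^4 = 81/256; P(at least one) = 1 − 81/256 = 175/256.

175/256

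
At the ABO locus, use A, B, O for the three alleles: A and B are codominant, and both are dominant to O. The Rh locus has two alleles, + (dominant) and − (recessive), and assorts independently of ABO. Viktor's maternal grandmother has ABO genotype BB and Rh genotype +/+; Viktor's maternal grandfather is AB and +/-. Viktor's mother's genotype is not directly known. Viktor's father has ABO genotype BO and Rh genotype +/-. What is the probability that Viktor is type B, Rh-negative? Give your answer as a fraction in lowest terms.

3/32

Viktor's mother's ABO genotype from BB × AB: 1/2 AB, 1/2 BB.
Crossing each possibility with the father BO and summing P(type B): 1/2·1/2 + 1/2·1 = 3/4.
Similarly for Rh via the mother's Rh distribution: P(Rh-) = 1/8.
Independent loci: 3/4 × 1/8 = 3/32.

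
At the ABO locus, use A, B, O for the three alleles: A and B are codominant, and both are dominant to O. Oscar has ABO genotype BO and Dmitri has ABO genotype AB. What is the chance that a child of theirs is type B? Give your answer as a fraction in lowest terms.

1/2

ABO cross BO × AB → offspring phenotypes: 1/4 A, 1/2 B, 1/4 AB.
So P(type B) = 1/2.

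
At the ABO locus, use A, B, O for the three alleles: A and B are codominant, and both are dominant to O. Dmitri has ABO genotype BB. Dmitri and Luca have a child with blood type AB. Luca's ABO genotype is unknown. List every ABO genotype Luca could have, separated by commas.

AA, AB, AO

For each candidate genotype of Luca, check whether crossing it with BB can produce every observed child phenotype.
  AA → possible child types {AB} ✓
  AB → possible child types {B, AB} ✓
  AO → possible child types {B, AB} ✓
  BB → possible child types {B} ✗
  BO → possible child types {B} ✗
  OO → possible child types {B} ✗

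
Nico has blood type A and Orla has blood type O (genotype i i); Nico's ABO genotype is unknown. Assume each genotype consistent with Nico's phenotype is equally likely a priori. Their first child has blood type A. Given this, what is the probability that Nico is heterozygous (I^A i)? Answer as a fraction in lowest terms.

Possible genotypes: Nico ∈ {I^A I^A, I^A i}; Orla ∈ {i i}.
Weight each parental genotype pair by prior × P(type-A child):
  I^A I^A × i i: posterior weight 2/3.
  I^A i × i i: posterior weight 1/3.
Sum the posterior weight over pairs where Nico is I^A i: 1/3.

1/3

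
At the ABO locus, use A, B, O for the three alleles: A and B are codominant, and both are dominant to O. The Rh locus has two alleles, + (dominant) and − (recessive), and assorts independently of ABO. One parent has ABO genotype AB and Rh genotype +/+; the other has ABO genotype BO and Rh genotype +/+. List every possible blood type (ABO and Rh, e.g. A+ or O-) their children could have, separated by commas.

A+, B+, AB+

Gametes from AB × BO give offspring ABO genotypes AB, AO, BB, BO, i.e. phenotypes A, B, AB.
Rh cross +/+ × +/+ → phenotypes Rh+.
Combining independently: A+, B+, AB+.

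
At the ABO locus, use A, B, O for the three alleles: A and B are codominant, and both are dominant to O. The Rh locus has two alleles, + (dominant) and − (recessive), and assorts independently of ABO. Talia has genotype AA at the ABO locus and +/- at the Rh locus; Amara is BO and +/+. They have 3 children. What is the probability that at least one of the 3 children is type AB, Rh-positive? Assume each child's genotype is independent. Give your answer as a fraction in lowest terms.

ABO cross AA × BO → 1/2 A, 1/2 AB.
Rh cross +/- × +/+ → 1 Rh+; so P(type AB, Rh-positive) = 1/2 × 1 = 1/2 per child.
P(none) = (1/2)^3 = 1/8; P(at least one) = 1 − 1/8 = 7/8.

7/8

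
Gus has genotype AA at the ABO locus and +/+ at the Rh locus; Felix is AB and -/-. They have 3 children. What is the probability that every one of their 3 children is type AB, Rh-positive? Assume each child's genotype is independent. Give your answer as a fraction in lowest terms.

1/8

ABO cross AA × AB → 1/2 A, 1/2 AB.
Rh cross +/+ × -/- → 1 Rh+; so P(type AB, Rh-positive) = 1/2 × 1 = 1/2 per child.
All 3 independent: (1/2)^3 = 1/8.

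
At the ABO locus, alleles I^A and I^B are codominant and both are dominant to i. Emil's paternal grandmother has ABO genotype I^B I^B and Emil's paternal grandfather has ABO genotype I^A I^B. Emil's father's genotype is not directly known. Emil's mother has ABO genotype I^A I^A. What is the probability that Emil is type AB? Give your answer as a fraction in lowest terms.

Emil's father's ABO genotype from I^B I^B × I^A I^B: 1/2 I^A I^B, 1/2 I^B I^B.
Crossing each possibility with the mother I^A I^A and summing P(type AB): 1/2·1/2 + 1/2·1 = 3/4.

3/4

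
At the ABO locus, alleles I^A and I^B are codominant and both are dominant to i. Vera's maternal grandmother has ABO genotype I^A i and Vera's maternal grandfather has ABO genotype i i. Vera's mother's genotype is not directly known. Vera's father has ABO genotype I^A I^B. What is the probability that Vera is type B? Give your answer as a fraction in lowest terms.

3/8

Vera's mother's ABO genotype from I^A i × i i: 1/2 I^A i, 1/2 i i.
Crossing each possibility with the father I^A I^B and summing P(type B): 1/2·1/4 + 1/2·1/2 = 3/8.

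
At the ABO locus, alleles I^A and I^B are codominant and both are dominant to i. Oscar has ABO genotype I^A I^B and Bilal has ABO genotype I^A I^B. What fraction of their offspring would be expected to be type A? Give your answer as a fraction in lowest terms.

ABO cross I^A I^B × I^A I^B → offspring phenotypes: 1/4 A, 1/4 B, 1/2 AB.
So P(type A) = 1/4.

1/4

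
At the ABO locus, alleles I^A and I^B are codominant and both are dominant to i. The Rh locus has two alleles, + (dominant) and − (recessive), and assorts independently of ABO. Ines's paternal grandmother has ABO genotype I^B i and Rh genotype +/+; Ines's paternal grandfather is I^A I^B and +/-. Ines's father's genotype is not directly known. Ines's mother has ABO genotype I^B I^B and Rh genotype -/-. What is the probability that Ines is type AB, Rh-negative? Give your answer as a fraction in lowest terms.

1/16

Ines's father's ABO genotype from I^B i × I^A I^B: 1/4 I^A I^B, 1/4 I^A i, 1/4 I^B I^B, 1/4 I^B i.
Crossing each possibility with the mother I^B I^B and summing P(type AB): 1/4·1/2 + 1/4·1/2 + 1/4·0 + 1/4·0 = 1/4.
Similarly for Rh via the father's Rh distribution: P(Rh-) = 1/4.
Independent loci: 1/4 × 1/4 = 1/16.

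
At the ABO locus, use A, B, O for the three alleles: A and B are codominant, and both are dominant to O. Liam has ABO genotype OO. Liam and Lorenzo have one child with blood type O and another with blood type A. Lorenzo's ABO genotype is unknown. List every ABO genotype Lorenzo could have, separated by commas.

For each candidate genotype of Lorenzo, check whether crossing it with OO can produce every observed child phenotype.
  AA → possible child types {A} ✗
  AB → possible child types {A, B} ✗
  AO → possible child types {O, A} ✓
  BB → possible child types {B} ✗
  BO → possible child types {O, B} ✗
  OO → possible child types {O} ✗

AO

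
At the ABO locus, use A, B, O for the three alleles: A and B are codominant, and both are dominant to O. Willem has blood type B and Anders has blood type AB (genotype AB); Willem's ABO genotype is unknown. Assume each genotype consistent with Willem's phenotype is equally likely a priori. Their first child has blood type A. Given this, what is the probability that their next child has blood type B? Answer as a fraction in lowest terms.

1/2

Possible genotypes: Willem ∈ {BB, BO}; Anders ∈ {AB}.
Weight each parental genotype pair by prior × P(type-A child):
  BO × AB: posterior weight 1; P(next child type B) = 1/2.
Weighted sum = 1/2.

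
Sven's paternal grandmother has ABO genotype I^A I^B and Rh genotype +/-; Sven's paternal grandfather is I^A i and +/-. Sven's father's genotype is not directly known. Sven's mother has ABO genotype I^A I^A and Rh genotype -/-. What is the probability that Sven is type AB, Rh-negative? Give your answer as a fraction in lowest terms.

1/8

Sven's father's ABO genotype from I^A I^B × I^A i: 1/4 I^A I^A, 1/4 I^A I^B, 1/4 I^A i, 1/4 I^B i.
Crossing each possibility with the mother I^A I^A and summing P(type AB): 1/4·0 + 1/4·1/2 + 1/4·0 + 1/4·1/2 = 1/4.
Similarly for Rh via the father's Rh distribution: P(Rh-) = 1/2.
Independent loci: 1/4 × 1/2 = 1/8.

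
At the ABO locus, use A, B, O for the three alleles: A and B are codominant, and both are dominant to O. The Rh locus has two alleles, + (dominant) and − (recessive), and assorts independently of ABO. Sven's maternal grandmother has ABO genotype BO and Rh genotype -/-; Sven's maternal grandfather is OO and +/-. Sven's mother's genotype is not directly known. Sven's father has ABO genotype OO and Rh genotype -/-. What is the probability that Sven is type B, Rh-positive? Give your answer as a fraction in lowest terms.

Sven's mother's ABO genotype from BO × OO: 1/2 BO, 1/2 OO.
Crossing each possibility with the father OO and summing P(type B): 1/2·1/2 + 1/2·0 = 1/4.
Similarly for Rh via the mother's Rh distribution: P(Rh+) = 1/4.
Independent loci: 1/4 × 1/4 = 1/16.

1/16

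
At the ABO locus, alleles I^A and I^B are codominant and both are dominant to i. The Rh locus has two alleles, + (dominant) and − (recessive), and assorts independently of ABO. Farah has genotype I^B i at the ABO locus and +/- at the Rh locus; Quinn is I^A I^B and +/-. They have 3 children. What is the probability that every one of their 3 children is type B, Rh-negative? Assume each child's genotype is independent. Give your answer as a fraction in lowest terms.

1/512

ABO cross I^B i × I^A I^B → 1/4 A, 1/2 B, 1/4 AB.
Rh cross +/- × +/- → 3/4 Rh+, 1/4 Rh-; so P(type B, Rh-negative) = 1/2 × 1/4 = 1/8 per child.
All 3 independent: (1/8)^3 = 1/512.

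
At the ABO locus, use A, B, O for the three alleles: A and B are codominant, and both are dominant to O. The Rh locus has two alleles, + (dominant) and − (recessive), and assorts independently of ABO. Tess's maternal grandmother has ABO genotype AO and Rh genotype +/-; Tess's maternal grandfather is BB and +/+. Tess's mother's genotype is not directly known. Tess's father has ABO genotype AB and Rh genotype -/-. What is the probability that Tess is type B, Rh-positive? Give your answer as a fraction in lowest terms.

Tess's mother's ABO genotype from AO × BB: 1/2 AB, 1/2 BO.
Crossing each possibility with the father AB and summing P(type B): 1/2·1/4 + 1/2·1/2 = 3/8.
Similarly for Rh via the mother's Rh distribution: P(Rh+) = 3/4.
Independent loci: 3/8 × 3/4 = 9/32.

9/32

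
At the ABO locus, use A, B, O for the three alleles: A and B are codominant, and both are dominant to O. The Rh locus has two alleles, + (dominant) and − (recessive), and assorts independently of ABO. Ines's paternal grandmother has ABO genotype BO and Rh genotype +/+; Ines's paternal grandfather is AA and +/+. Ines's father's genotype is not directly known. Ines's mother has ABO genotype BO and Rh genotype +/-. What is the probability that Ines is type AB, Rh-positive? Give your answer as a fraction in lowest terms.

Ines's father's ABO genotype from BO × AA: 1/2 AB, 1/2 AO.
Crossing each possibility with the mother BO and summing P(type AB): 1/2·1/4 + 1/2·1/4 = 1/4.
Similarly for Rh via the father's Rh distribution: P(Rh+) = 1.
Independent loci: 1/4 × 1 = 1/4.

1/4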